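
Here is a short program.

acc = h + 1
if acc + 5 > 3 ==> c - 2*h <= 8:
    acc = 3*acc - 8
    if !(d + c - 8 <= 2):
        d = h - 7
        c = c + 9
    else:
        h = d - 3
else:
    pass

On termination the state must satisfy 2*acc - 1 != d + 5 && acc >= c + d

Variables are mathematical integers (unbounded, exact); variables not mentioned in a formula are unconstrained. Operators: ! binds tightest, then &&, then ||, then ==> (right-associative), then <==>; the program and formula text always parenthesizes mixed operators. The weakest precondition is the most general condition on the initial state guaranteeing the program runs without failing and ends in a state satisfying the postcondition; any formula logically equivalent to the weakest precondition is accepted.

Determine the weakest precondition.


Working backward. After the program, the postcondition 2*acc - 1 != d + 5 && acc >= c + d must hold; in canonical form it is 2*acc != d + 6 && acc >= c + d.
Then branch requires ((!(c + d <= 10)) ==> (6*acc != h + 15 && 3*acc >= c + h + 10)) && (c + d <= 10 ==> (6*acc != d + 22 && 3*acc >= c + d + 8)); else branch requires 2*acc != d + 6 && acc >= c + d.
Before the if: ((acc > -2 ==> c <= 2*h + 8) ==> (((!(c + d <= 10)) ==> (6*acc != h + 15 && 3*acc >= c + h + 10)) && (c + d <= 10 ==> (6*acc != d + 22 && 3*acc >= c + d + 8)))) && ((!(acc > -2 ==> c <= 2*h + 8)) ==> (2*acc != d + 6 && acc >= c + d))
Before acc := h + 1: ((h > -3 ==> c <= 2*h + 8) ==> (((!(c + d <= 10)) ==> (5*h != 9 && 2*h >= c + 7)) && (c + d <= 10 ==> (6*h != d + 16 && 3*h >= c + d + 5)))) && ((!(h > -3 ==> c <= 2*h + 8)) ==> (2*h != d + 4 && h >= c + d - 1))
Answer: WP = ((h > -3 ==> c <= 2*h + 8) ==> (((!(c + d <= 10)) ==> (5*h != 9 && 2*h >= c + 7)) && (c + d <= 10 ==> (6*h != d + 16 && 3*h >= c + d + 5)))) && ((!(h > -3 ==> c <= 2*h + 8)) ==> (2*h != d + 4 && h >= c + d - 1))


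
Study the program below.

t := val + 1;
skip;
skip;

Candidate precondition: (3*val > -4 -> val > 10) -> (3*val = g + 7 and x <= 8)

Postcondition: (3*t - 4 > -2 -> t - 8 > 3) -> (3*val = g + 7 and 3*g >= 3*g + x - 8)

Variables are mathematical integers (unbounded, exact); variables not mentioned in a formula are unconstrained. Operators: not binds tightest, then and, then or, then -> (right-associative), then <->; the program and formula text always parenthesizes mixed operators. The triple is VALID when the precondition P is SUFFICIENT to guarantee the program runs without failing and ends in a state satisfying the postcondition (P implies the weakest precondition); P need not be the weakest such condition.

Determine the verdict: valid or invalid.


Working backward. After the program, the postcondition (3*t - 4 > -2 -> t - 8 > 3) -> (3*val = g + 7 and 3*g >= 3*g + x - 8) must hold; in canonical form it is (3*t > 2 -> t > 11) -> (3*val = g + 7 and x <= 8).
Before skip: (3*t > 2 -> t > 11) -> (3*val = g + 7 and x <= 8)
Before skip: (3*t > 2 -> t > 11) -> (3*val = g + 7 and x <= 8)
Before t := val + 1: (3*val > -1 -> val > 10) -> (3*val = g + 7 and x <= 8)
The weakest precondition is (3*val > -1 -> val > 10) -> (3*val = g + 7 and x <= 8).
Check whether (3*val > -4 -> val > 10) -> (3*val = g + 7 and x <= 8) implies it.
Countermodel: at the initial state g = -10, val = -1, x = 9, the precondition holds but the weakest precondition fails.
Answer: invalid


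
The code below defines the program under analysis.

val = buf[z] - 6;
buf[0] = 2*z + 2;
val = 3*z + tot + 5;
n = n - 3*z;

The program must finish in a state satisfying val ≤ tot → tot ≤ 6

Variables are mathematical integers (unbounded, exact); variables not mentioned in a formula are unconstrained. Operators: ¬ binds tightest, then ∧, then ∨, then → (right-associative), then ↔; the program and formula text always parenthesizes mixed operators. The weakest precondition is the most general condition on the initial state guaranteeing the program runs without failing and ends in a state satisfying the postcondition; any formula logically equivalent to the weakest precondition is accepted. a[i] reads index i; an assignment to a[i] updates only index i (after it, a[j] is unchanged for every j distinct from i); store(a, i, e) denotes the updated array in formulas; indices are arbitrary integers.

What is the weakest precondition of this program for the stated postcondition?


Working backward. After the program, val ≤ tot → tot ≤ 6 must hold.
Before n := n - 3*z: val ≤ tot → tot ≤ 6
Before val := 3*z + tot + 5: 3*z ≤ -5 → tot ≤ 6
Before buf[0] := 2*z + 2: 3*z ≤ -5 → tot ≤ 6
Before val := buf[z] - 6: 3*z ≤ -5 → tot ≤ 6
Answer: WP = 3*z ≤ -5 → tot ≤ 6


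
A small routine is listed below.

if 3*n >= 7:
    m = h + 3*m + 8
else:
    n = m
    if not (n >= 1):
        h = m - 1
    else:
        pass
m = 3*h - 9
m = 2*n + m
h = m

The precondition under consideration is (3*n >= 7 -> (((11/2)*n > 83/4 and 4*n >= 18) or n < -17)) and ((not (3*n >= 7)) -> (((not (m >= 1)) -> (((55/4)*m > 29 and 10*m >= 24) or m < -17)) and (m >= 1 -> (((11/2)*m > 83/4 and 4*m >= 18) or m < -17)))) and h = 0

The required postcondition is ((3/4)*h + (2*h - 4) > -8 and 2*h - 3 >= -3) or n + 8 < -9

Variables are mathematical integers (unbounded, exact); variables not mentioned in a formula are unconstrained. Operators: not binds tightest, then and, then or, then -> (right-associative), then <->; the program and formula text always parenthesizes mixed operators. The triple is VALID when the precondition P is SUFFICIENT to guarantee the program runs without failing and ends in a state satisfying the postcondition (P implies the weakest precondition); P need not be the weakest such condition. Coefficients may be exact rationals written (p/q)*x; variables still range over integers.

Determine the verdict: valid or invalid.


Working backward. After the program, the postcondition ((3/4)*h + (2*h - 4) > -8 and 2*h - 3 >= -3) or n + 8 < -9 must hold; in canonical form it is ((11/4)*h > -4 and 2*h >= 0) or n < -17.
Before h := m: ((11/4)*m > -4 and 2*m >= 0) or n < -17
Before m := 2*n + m: ((11/4)*m + (11/2)*n > -4 and 2*m + 4*n >= 0) or n < -17
Before m := 3*h - 9: ((33/4)*h + (11/2)*n > 83/4 and 6*h + 4*n >= 18) or n < -17
Then branch requires ((33/4)*h + (11/2)*n > 83/4 and 6*h + 4*n >= 18) or n < -17; else branch requires ((not (m >= 1)) -> (((55/4)*m > 29 and 10*m >= 24) or m < -17)) and (m >= 1 -> (((33/4)*h + (11/2)*m > 83/4 and 6*h + 4*m >= 18) or m < -17)).
Before the if: (3*n >= 7 -> (((33/4)*h + (11/2)*n > 83/4 and 6*h + 4*n >= 18) or n < -17)) and ((not (3*n >= 7)) -> (((not (m >= 1)) -> (((55/4)*m > 29 and 10*m >= 24) or m < -17)) and (m >= 1 -> (((33/4)*h + (11/2)*m > 83/4 and 6*h + 4*m >= 18) or m < -17))))
The weakest precondition is (3*n >= 7 -> (((33/4)*h + (11/2)*n > 83/4 and 6*h + 4*n >= 18) or n < -17)) and ((not (3*n >= 7)) -> (((not (m >= 1)) -> (((55/4)*m > 29 and 10*m >= 24) or m < -17)) and (m >= 1 -> (((33/4)*h + (11/2)*m > 83/4 and 6*h + 4*m >= 18) or m < -17)))).
Check whether (3*n >= 7 -> (((11/2)*n > 83/4 and 4*n >= 18) or n < -17)) and ((not (3*n >= 7)) -> (((not (m >= 1)) -> (((55/4)*m > 29 and 10*m >= 24) or m < -17)) and (m >= 1 -> (((11/2)*m > 83/4 and 4*m >= 18) or m < -17)))) and h = 0 implies it.
Every state satisfying the precondition satisfies the weakest precondition: the implication holds.
Answer: valid


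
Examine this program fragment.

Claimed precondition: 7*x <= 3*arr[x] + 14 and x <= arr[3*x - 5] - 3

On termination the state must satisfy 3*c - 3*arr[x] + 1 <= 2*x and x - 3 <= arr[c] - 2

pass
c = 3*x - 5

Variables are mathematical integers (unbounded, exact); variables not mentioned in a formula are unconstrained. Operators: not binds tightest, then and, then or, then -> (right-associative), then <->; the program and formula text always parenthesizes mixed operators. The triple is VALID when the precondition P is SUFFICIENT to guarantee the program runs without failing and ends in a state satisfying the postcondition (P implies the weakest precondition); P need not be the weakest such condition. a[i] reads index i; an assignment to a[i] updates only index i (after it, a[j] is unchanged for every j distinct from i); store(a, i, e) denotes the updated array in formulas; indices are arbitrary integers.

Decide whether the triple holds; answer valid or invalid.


Working backward. After the program, the postcondition 3*c - 3*arr[x] + 1 <= 2*x and x - 3 <= arr[c] - 2 must hold; in canonical form it is 3*c <= 3*arr[x] + 2*x - 1 and x <= arr[c] + 1.
Before c := 3*x - 5: 7*x <= 3*arr[x] + 14 and x <= arr[3*x - 5] + 1
Before skip: 7*x <= 3*arr[x] + 14 and x <= arr[3*x - 5] + 1
The weakest precondition is 7*x <= 3*arr[x] + 14 and x <= arr[3*x - 5] + 1.
Check whether 7*x <= 3*arr[x] + 14 and x <= arr[3*x - 5] - 3 implies it.
Every state satisfying the precondition satisfies the weakest precondition: the implication holds.
Answer: valid


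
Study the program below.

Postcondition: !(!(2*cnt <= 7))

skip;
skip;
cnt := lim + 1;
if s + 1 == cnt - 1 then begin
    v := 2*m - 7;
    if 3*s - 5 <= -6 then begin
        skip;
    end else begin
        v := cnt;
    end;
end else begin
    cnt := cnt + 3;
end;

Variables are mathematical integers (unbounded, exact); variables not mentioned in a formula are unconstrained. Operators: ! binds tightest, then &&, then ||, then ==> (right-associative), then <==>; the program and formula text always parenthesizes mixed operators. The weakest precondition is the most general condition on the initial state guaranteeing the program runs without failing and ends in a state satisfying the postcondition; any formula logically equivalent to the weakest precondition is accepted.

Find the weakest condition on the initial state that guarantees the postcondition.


Working backward. After the program, the postcondition !(!(2*cnt <= 7)) must hold; in canonical form it is 2*cnt <= 7.
Then branch requires (3*s <= -1 ==> 2*cnt <= 7) && ((!(3*s <= -1)) ==> 2*cnt <= 7); else branch requires 2*cnt <= 1.
Before the if: (s == cnt - 2 ==> ((3*s <= -1 ==> 2*cnt <= 7) && ((!(3*s <= -1)) ==> 2*cnt <= 7))) && ((!(s == cnt - 2)) ==> 2*cnt <= 1)
Before cnt := lim + 1: (s == lim - 1 ==> ((3*s <= -1 ==> 2*lim <= 5) && ((!(3*s <= -1)) ==> 2*lim <= 5))) && ((!(s == lim - 1)) ==> 2*lim <= -1)
Before skip: (s == lim - 1 ==> ((3*s <= -1 ==> 2*lim <= 5) && ((!(3*s <= -1)) ==> 2*lim <= 5))) && ((!(s == lim - 1)) ==> 2*lim <= -1)
Before skip: (s == lim - 1 ==> ((3*s <= -1 ==> 2*lim <= 5) && ((!(3*s <= -1)) ==> 2*lim <= 5))) && ((!(s == lim - 1)) ==> 2*lim <= -1)
Answer: WP = (s == lim - 1 ==> ((3*s <= -1 ==> 2*lim <= 5) && ((!(3*s <= -1)) ==> 2*lim <= 5))) && ((!(s == lim - 1)) ==> 2*lim <= -1)


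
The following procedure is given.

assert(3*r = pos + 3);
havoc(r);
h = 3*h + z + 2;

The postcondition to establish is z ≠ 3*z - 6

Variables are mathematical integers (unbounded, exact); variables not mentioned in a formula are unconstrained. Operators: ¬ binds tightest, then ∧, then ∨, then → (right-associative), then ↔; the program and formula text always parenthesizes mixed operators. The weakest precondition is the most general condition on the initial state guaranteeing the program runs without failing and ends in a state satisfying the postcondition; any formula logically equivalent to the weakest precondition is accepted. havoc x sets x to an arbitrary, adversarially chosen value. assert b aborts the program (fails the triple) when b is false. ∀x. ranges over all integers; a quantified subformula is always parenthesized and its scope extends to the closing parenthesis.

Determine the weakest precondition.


Working backward. After the program, the postcondition z ≠ 3*z - 6 must hold; in canonical form it is 2*z ≠ 6.
Before h := 3*h + z + 2: 2*z ≠ 6
Before havoc r: 2*z ≠ 6
Before assert 3*r = pos + 3: 3*r = pos + 3 ∧ 2*z ≠ 6
Answer: WP = 3*r = pos + 3 ∧ 2*z ≠ 6


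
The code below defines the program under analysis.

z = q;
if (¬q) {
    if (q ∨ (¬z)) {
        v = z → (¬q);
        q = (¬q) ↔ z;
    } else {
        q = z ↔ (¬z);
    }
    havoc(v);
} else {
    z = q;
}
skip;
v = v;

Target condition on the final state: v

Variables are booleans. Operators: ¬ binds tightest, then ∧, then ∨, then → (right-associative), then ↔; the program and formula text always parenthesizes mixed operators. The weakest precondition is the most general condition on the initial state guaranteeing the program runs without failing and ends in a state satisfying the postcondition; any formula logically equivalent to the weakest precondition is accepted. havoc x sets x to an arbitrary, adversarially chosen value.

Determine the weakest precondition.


Working backward. After the program, v must hold.
Before v := v: v
Before skip: v
Then branch requires false; else branch requires v.
Before the if: q ∧ (q → v)
Before z := q: q ∧ (q → v)
Answer: WP = q ∧ (q → v)


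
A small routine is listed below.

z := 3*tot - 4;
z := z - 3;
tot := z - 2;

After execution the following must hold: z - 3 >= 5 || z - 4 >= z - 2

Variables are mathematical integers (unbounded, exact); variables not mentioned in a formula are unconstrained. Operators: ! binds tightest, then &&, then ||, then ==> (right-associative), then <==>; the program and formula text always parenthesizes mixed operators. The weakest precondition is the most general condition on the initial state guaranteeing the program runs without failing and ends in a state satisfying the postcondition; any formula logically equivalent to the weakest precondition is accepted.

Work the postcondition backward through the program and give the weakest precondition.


Working backward. After the program, the postcondition z - 3 >= 5 || z - 4 >= z - 2 must hold; in canonical form it is z >= 8.
Before tot := z - 2: z >= 8
Before z := z - 3: z >= 11
Before z := 3*tot - 4: 3*tot >= 15
Answer: WP = 3*tot >= 15


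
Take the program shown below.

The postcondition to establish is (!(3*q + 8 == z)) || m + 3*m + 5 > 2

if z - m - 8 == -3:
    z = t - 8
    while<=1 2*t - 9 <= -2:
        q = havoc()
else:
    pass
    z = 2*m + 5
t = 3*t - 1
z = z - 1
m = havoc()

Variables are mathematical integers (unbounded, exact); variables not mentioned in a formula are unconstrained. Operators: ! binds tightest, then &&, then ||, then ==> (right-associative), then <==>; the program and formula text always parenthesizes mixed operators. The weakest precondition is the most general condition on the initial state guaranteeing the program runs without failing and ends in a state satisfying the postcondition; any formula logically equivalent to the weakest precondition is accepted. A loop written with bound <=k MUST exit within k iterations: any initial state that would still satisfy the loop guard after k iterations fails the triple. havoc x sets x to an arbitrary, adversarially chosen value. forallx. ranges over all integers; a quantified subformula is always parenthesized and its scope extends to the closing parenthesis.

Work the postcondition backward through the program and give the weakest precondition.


Working backward. After the program, the postcondition (!(3*q + 8 == z)) || m + 3*m + 5 > 2 must hold; in canonical form it is (!(3*q == z - 8)) || 4*m > -3.
Before havoc m: forall m_1. ((!(3*q == z - 8)) || 4*m_1 > -3)
Before z := z - 1: forall m_1. ((!(3*q == z - 9)) || 4*m_1 > -3)
Before t := 3*t - 1: forall m_1. ((!(3*q == z - 9)) || 4*m_1 > -3)
Then branch requires (2*t <= 7 ==> (forall q_1. ((!(2*t <= 7)) && (forall m_1. ((!(3*q_1 == t - 17)) || 4*m_1 > -3))))) && ((!(2*t <= 7)) ==> (forall m_1. ((!(3*q == t - 17)) || 4*m_1 > -3))); else branch requires forall m_1. ((!(3*q == 2*m - 4)) || 4*m_1 > -3).
Before the if: (z == m + 5 ==> ((2*t <= 7 ==> (forall q_1. ((!(2*t <= 7)) && (forall m_1. ((!(3*q_1 == t - 17)) || 4*m_1 > -3))))) && ((!(2*t <= 7)) ==> (forall m_1. ((!(3*q == t - 17)) || 4*m_1 > -3))))) && ((!(z == m + 5)) ==> (forall m_1. ((!(3*q == 2*m - 4)) || 4*m_1 > -3)))
Answer: WP = (z == m + 5 ==> ((2*t <= 7 ==> (forall q_1. ((!(2*t <= 7)) && (forall m_1. ((!(3*q_1 == t - 17)) || 4*m_1 > -3))))) && ((!(2*t <= 7)) ==> (forall m_1. ((!(3*q == t - 17)) || 4*m_1 > -3))))) && ((!(z == m + 5)) ==> (forall m_1. ((!(3*q == 2*m - 4)) || 4*m_1 > -3)))


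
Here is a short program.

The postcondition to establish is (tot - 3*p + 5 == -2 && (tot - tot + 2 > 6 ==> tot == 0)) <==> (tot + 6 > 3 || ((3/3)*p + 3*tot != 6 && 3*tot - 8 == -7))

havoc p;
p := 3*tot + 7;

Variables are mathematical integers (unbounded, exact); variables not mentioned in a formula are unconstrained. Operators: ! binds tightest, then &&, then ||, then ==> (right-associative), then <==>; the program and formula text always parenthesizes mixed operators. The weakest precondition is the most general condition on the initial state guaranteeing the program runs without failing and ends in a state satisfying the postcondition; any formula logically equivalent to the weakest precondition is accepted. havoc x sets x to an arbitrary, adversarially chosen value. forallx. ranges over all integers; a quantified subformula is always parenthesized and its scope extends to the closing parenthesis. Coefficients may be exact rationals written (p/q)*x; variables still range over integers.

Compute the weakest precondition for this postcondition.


Working backward. After the program, the postcondition (tot - 3*p + 5 == -2 && (tot - tot + 2 > 6 ==> tot == 0)) <==> (tot + 6 > 3 || ((3/3)*p + 3*tot != 6 && 3*tot - 8 == -7)) must hold; in canonical form it is tot == 3*p - 7 <==> (tot > -3 || (p + 3*tot != 6 && 3*tot == 1)).
Before p := 3*tot + 7: 8*tot == -14 <==> (tot > -3 || (6*tot != -1 && 3*tot == 1))
Before havoc p: 8*tot == -14 <==> (tot > -3 || (6*tot != -1 && 3*tot == 1))
Answer: WP = 8*tot == -14 <==> (tot > -3 || (6*tot != -1 && 3*tot == 1))


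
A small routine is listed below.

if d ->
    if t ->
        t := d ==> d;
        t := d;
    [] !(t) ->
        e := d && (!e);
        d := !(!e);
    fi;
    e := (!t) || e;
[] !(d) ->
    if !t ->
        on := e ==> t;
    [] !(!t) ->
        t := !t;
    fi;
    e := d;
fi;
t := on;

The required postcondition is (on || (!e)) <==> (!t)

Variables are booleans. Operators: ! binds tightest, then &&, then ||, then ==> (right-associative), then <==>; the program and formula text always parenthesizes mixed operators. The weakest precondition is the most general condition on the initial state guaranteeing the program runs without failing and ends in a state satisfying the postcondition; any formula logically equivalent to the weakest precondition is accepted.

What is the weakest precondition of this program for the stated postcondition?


Working backward. After the program, (on || (!e)) <==> (!t) must hold.
Before t := on: (on || (!e)) <==> (!on)
Then branch requires (t ==> ((on || (!((!d) || e))) <==> (!on))) && ((!t) ==> ((on || (!((!t) || (d && (!e))))) <==> (!on))); else branch requires ((!t) ==> (((e ==> t) || (!d)) <==> (!(e ==> t)))) && (t ==> ((on || (!d)) <==> (!on))).
Before the if: (d ==> ((t ==> ((on || (!((!d) || e))) <==> (!on))) && ((!t) ==> ((on || (!((!t) || (d && (!e))))) <==> (!on))))) && ((!d) ==> (((!t) ==> (((e ==> t) || (!d)) <==> (!(e ==> t)))) && (t ==> ((on || (!d)) <==> (!on)))))
Answer: WP = (d ==> ((t ==> ((on || (!((!d) || e))) <==> (!on))) && ((!t) ==> ((on || (!((!t) || (d && (!e))))) <==> (!on))))) && ((!d) ==> (((!t) ==> (((e ==> t) || (!d)) <==> (!(e ==> t)))) && (t ==> ((on || (!d)) <==> (!on)))))


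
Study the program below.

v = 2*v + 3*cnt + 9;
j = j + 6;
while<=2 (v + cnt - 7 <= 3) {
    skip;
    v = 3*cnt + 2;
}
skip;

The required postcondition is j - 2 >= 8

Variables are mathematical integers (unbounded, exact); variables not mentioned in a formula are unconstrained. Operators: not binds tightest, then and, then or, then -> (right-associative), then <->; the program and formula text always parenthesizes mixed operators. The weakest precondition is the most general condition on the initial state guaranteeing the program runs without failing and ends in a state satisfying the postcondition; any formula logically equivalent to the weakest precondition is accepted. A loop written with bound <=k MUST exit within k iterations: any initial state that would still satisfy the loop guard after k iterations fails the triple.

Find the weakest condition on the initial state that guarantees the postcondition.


Working backward. After the program, the postcondition j - 2 >= 8 must hold; in canonical form it is j >= 10.
Before skip: j >= 10
Before the loop (bound <=2), unroll the exhaustion recursion (WP_0 = exit-now case; WP_j = one more guarded iteration, up to j = 2):
  WP_0: (not (cnt + v <= 10)) and j >= 10
  WP_1: (cnt + v <= 10 -> ((not (4*cnt <= 8)) and j >= 10)) and ((not (cnt + v <= 10)) -> j >= 10)
  WP_2: (cnt + v <= 10 -> ((4*cnt <= 8 -> ((not (4*cnt <= 8)) and j >= 10)) and ((not (4*cnt <= 8)) -> j >= 10))) and ((not (cnt + v <= 10)) -> j >= 10)
So before the loop: (cnt + v <= 10 -> ((4*cnt <= 8 -> ((not (4*cnt <= 8)) and j >= 10)) and ((not (4*cnt <= 8)) -> j >= 10))) and ((not (cnt + v <= 10)) -> j >= 10)
Before j := j + 6: (cnt + v <= 10 -> ((4*cnt <= 8 -> ((not (4*cnt <= 8)) and j >= 4)) and ((not (4*cnt <= 8)) -> j >= 4))) and ((not (cnt + v <= 10)) -> j >= 4)
Before v := 2*v + 3*cnt + 9: (4*cnt + 2*v <= 1 -> ((4*cnt <= 8 -> ((not (4*cnt <= 8)) and j >= 4)) and ((not (4*cnt <= 8)) -> j >= 4))) and ((not (4*cnt + 2*v <= 1)) -> j >= 4)
Answer: WP = (4*cnt + 2*v <= 1 -> ((4*cnt <= 8 -> ((not (4*cnt <= 8)) and j >= 4)) and ((not (4*cnt <= 8)) -> j >= 4))) and ((not (4*cnt + 2*v <= 1)) -> j >= 4)


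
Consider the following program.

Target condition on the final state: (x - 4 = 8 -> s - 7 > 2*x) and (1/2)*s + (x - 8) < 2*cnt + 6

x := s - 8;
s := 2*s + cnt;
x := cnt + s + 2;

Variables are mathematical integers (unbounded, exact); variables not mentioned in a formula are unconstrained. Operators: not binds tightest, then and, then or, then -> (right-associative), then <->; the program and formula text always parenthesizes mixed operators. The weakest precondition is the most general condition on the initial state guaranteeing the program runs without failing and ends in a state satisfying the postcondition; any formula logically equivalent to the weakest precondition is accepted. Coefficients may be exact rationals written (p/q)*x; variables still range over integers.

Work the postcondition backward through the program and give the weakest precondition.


Working backward. After the program, the postcondition (x - 4 = 8 -> s - 7 > 2*x) and (1/2)*s + (x - 8) < 2*cnt + 6 must hold; in canonical form it is (x = 12 -> s > 2*x + 7) and (1/2)*s + x < 2*cnt + 14.
Before x := cnt + s + 2: (cnt + s = 10 -> 2*cnt + s < -11) and (3/2)*s < cnt + 12
Before s := 2*s + cnt: (2*cnt + 2*s = 10 -> 3*cnt + 2*s < -11) and (1/2)*cnt + 3*s < 12
Before x := s - 8: (2*cnt + 2*s = 10 -> 3*cnt + 2*s < -11) and (1/2)*cnt + 3*s < 12
Answer: WP = (2*cnt + 2*s = 10 -> 3*cnt + 2*s < -11) and (1/2)*cnt + 3*s < 12


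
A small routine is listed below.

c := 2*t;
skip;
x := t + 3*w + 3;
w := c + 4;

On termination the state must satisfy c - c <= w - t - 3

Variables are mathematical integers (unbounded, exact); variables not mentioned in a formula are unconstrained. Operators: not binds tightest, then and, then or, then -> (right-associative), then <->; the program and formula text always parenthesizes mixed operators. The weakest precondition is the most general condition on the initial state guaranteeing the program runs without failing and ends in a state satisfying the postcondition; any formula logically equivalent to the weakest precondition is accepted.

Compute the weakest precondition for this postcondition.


Working backward. After the program, the postcondition c - c <= w - t - 3 must hold; in canonical form it is t <= w - 3.
Before w := c + 4: t <= c + 1
Before x := t + 3*w + 3: t <= c + 1
Before skip: t <= c + 1
Before c := 2*t: t >= -1
Answer: WP = t >= -1


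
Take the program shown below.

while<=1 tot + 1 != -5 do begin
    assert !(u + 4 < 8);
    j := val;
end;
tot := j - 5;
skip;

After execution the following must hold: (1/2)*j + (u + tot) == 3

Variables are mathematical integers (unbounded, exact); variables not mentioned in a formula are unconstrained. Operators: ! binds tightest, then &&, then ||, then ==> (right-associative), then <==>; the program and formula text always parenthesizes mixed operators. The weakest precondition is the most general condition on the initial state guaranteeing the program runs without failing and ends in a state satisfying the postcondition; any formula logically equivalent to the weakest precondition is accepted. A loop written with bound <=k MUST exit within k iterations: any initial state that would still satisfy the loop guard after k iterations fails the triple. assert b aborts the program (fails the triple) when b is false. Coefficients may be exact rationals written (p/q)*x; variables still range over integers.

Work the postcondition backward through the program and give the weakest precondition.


Working backward. After the program, the postcondition (1/2)*j + (u + tot) == 3 must hold; in canonical form it is (1/2)*j + tot + u == 3.
Before skip: (1/2)*j + tot + u == 3
Before tot := j - 5: (3/2)*j + u == 8
Before the loop (bound <=1), unroll the exhaustion recursion (WP_0 = exit-now case; WP_j = one more guarded iteration, up to j = 1):
  WP_0: (!(tot != -6)) && (3/2)*j + u == 8
  WP_1: (tot != -6 ==> ((!(u < 4)) && (!(tot != -6)) && u + (3/2)*val == 8)) && ((!(tot != -6)) ==> (3/2)*j + u == 8)
So before the loop: (tot != -6 ==> ((!(u < 4)) && (!(tot != -6)) && u + (3/2)*val == 8)) && ((!(tot != -6)) ==> (3/2)*j + u == 8)
Answer: WP = (tot != -6 ==> ((!(u < 4)) && (!(tot != -6)) && u + (3/2)*val == 8)) && ((!(tot != -6)) ==> (3/2)*j + u == 8)


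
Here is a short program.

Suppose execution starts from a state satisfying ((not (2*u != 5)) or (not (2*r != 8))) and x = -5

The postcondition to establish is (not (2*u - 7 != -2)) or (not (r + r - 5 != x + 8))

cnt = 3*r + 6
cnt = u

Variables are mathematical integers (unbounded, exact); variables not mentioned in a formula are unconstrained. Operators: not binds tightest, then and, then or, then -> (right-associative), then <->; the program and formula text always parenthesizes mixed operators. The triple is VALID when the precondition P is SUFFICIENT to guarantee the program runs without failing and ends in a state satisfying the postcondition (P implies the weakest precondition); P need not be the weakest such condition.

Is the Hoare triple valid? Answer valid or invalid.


Working backward. After the program, the postcondition (not (2*u - 7 != -2)) or (not (r + r - 5 != x + 8)) must hold; in canonical form it is (not (2*u != 5)) or (not (2*r != x + 13)).
Before cnt := u: (not (2*u != 5)) or (not (2*r != x + 13))
Before cnt := 3*r + 6: (not (2*u != 5)) or (not (2*r != x + 13))
The weakest precondition is (not (2*u != 5)) or (not (2*r != x + 13)).
Check whether ((not (2*u != 5)) or (not (2*r != 8))) and x = -5 implies it.
Every state satisfying the precondition satisfies the weakest precondition: the implication holds.
Answer: valid


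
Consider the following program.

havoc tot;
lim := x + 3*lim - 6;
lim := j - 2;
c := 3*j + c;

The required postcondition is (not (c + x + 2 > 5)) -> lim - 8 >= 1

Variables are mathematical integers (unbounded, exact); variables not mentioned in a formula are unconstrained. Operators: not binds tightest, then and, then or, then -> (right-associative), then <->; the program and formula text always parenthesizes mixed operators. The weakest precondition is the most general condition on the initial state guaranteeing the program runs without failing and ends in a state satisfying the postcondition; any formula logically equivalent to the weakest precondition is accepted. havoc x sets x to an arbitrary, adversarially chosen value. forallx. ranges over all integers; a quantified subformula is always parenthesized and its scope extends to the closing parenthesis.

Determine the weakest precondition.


Working backward. After the program, the postcondition (not (c + x + 2 > 5)) -> lim - 8 >= 1 must hold; in canonical form it is (not (c + x > 3)) -> lim >= 9.
Before c := 3*j + c: (not (c + 3*j + x > 3)) -> lim >= 9
Before lim := j - 2: (not (c + 3*j + x > 3)) -> j >= 11
Before lim := x + 3*lim - 6: (not (c + 3*j + x > 3)) -> j >= 11
Before havoc tot: (not (c + 3*j + x > 3)) -> j >= 11
Answer: WP = (not (c + 3*j + x > 3)) -> j >= 11


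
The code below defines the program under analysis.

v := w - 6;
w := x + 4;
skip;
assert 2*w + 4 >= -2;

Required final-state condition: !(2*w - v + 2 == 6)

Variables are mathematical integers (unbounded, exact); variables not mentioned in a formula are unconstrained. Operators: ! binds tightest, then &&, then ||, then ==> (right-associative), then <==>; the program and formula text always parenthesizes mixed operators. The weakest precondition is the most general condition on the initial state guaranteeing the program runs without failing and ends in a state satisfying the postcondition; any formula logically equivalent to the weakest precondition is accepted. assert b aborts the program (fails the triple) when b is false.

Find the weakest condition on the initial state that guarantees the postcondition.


Working backward. After the program, the postcondition !(2*w - v + 2 == 6) must hold; in canonical form it is !(2*w == v + 4).
Before assert 2*w + 4 >= -2: 2*w >= -6 && (!(2*w == v + 4))
Before skip: 2*w >= -6 && (!(2*w == v + 4))
Before w := x + 4: 2*x >= -14 && (!(2*x == v - 4))
Before v := w - 6: 2*x >= -14 && (!(2*x == w - 10))
Answer: WP = 2*x >= -14 && (!(2*x == w - 10))


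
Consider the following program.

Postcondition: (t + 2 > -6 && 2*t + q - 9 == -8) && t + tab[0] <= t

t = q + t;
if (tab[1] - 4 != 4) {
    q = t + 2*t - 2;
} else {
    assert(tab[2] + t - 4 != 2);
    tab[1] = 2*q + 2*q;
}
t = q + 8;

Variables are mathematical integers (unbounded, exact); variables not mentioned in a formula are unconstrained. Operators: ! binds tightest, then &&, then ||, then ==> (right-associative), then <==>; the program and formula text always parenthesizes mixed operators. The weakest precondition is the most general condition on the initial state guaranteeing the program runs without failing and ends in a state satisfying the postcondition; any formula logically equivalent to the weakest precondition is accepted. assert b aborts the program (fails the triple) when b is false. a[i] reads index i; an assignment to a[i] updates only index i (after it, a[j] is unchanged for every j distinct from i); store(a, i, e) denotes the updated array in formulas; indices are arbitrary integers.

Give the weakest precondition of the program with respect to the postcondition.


Working backward. After the program, the postcondition (t + 2 > -6 && 2*t + q - 9 == -8) && t + tab[0] <= t must hold; in canonical form it is t > -8 && q + 2*t == 1 && tab[0] <= 0.
Before t := q + 8: q > -16 && 3*q == -15 && tab[0] <= 0
Then branch requires 3*t > -14 && 9*t == -9 && tab[0] <= 0; else branch requires tab[2] + t != 6 && q > -16 && 3*q == -15 && tab[0] <= 0.
Before the if: (tab[1] != 8 ==> (3*t > -14 && 9*t == -9 && tab[0] <= 0)) && ((!(tab[1] != 8)) ==> (tab[2] + t != 6 && q > -16 && 3*q == -15 && tab[0] <= 0))
Before t := q + t: (tab[1] != 8 ==> (3*q + 3*t > -14 && 9*q + 9*t == -9 && tab[0] <= 0)) && ((!(tab[1] != 8)) ==> (tab[2] + q + t != 6 && q > -16 && 3*q == -15 && tab[0] <= 0))
Answer: WP = (tab[1] != 8 ==> (3*q + 3*t > -14 && 9*q + 9*t == -9 && tab[0] <= 0)) && ((!(tab[1] != 8)) ==> (tab[2] + q + t != 6 && q > -16 && 3*q == -15 && tab[0] <= 0))


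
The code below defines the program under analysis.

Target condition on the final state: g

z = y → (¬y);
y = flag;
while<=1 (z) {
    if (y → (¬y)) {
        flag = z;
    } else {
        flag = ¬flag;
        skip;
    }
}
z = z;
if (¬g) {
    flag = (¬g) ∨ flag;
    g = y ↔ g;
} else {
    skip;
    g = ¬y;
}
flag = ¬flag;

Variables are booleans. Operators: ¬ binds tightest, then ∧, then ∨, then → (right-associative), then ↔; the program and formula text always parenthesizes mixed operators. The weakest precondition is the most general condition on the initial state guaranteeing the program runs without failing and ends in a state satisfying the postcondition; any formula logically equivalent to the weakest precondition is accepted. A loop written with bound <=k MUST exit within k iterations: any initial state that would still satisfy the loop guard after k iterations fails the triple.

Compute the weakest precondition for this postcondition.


Working backward. After the program, g must hold.
Before flag := ¬flag: g
Then branch requires y ↔ g; else branch requires ¬y.
Before the if: ((¬g) → (y ↔ g)) ∧ (g → (¬y))
Before z := z: ((¬g) → (y ↔ g)) ∧ (g → (¬y))
Before the loop (bound <=1), unroll the exhaustion recursion (WP_0 = exit-now case; WP_j = one more guarded iteration, up to j = 1):
  WP_0: (¬z) ∧ ((¬g) → (y ↔ g)) ∧ (g → (¬y))
  WP_1: (z → (((y → (¬y)) → ((¬z) ∧ ((¬g) → (y ↔ g)) ∧ (g → (¬y)))) ∧ ((¬(y → (¬y))) → ((¬z) ∧ ((¬g) → (y ↔ g)) ∧ (g → (¬y)))))) ∧ ((¬z) → (((¬g) → (y ↔ g)) ∧ (g → (¬y))))
So before the loop: (z → (((y → (¬y)) → ((¬z) ∧ ((¬g) → (y ↔ g)) ∧ (g → (¬y)))) ∧ ((¬(y → (¬y))) → ((¬z) ∧ ((¬g) → (y ↔ g)) ∧ (g → (¬y)))))) ∧ ((¬z) → (((¬g) → (y ↔ g)) ∧ (g → (¬y))))
Before y := flag: (z → (((flag → (¬flag)) → ((¬z) ∧ ((¬g) → (flag ↔ g)) ∧ (g → (¬flag)))) ∧ ((¬(flag → (¬flag))) → ((¬z) ∧ ((¬g) → (flag ↔ g)) ∧ (g → (¬flag)))))) ∧ ((¬z) → (((¬g) → (flag ↔ g)) ∧ (g → (¬flag))))
Before z := y → (¬y): ((y → (¬y)) → (((flag → (¬flag)) → ((¬(y → (¬y))) ∧ ((¬g) → (flag ↔ g)) ∧ (g → (¬flag)))) ∧ ((¬(flag → (¬flag))) → ((¬(y → (¬y))) ∧ ((¬g) → (flag ↔ g)) ∧ (g → (¬flag)))))) ∧ ((¬(y → (¬y))) → (((¬g) → (flag ↔ g)) ∧ (g → (¬flag))))
Answer: WP = ((y → (¬y)) → (((flag → (¬flag)) → ((¬(y → (¬y))) ∧ ((¬g) → (flag ↔ g)) ∧ (g → (¬flag)))) ∧ ((¬(flag → (¬flag))) → ((¬(y → (¬y))) ∧ ((¬g) → (flag ↔ g)) ∧ (g → (¬flag)))))) ∧ ((¬(y → (¬y))) → (((¬g) → (flag ↔ g)) ∧ (g → (¬flag))))


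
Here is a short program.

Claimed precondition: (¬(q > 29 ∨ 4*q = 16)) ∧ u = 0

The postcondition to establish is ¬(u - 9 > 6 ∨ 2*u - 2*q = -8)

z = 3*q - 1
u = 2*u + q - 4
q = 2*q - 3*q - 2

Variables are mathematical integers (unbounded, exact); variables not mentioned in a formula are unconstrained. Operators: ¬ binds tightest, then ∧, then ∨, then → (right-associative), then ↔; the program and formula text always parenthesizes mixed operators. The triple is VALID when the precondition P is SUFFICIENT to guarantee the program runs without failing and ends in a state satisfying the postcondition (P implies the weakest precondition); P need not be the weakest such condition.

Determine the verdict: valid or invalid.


Working backward. After the program, the postcondition ¬(u - 9 > 6 ∨ 2*u - 2*q = -8) must hold; in canonical form it is ¬(u > 15 ∨ 2*u = 2*q - 8).
Before q := 2*q - 3*q - 2: ¬(u > 15 ∨ 2*q + 2*u = -12)
Before u := 2*u + q - 4: ¬(q + 2*u > 19 ∨ 4*q + 4*u = -4)
Before z := 3*q - 1: ¬(q + 2*u > 19 ∨ 4*q + 4*u = -4)
The weakest precondition is ¬(q + 2*u > 19 ∨ 4*q + 4*u = -4).
Check whether (¬(q > 29 ∨ 4*q = 16)) ∧ u = 0 implies it.
Countermodel: at the initial state q = 20, u = 0, the precondition holds but the weakest precondition fails.
Answer: invalid


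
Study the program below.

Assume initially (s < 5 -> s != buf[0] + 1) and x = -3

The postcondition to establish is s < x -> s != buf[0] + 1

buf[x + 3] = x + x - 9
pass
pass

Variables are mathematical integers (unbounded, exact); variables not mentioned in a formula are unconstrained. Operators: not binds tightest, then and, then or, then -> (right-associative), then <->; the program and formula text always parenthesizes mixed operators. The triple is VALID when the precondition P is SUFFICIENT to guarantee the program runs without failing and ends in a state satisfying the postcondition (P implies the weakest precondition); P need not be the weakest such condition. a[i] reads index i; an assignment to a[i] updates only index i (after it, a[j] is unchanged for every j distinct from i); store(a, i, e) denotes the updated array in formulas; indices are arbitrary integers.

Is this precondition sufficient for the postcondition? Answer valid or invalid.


Working backward. After the program, s < x -> s != buf[0] + 1 must hold.
Before skip: s < x -> s != buf[0] + 1
Before skip: s < x -> s != buf[0] + 1
Before buf[x + 3] := x + x - 9: s < x -> s != store(buf, x + 3, 2*x - 9)[0] + 1
The weakest precondition is s < x -> s != store(buf, x + 3, 2*x - 9)[0] + 1.
Check whether (s < 5 -> s != buf[0] + 1) and x = -3 implies it.
Countermodel: at the initial state buf = {[0] = -14, elsewhere -14}, s = -14, x = -3, the precondition holds but the weakest precondition fails.
Answer: invalid


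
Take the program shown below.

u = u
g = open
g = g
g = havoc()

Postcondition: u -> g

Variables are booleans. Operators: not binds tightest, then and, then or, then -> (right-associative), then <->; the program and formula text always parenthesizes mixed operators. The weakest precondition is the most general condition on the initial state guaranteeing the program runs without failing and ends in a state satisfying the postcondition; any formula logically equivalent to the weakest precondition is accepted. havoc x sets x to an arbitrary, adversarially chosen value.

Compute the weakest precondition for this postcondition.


Working backward. After the program, u -> g must hold.
Before havoc g: not u
Before g := g: not u
Before g := open: not u
Before u := u: not u
Answer: WP = not u


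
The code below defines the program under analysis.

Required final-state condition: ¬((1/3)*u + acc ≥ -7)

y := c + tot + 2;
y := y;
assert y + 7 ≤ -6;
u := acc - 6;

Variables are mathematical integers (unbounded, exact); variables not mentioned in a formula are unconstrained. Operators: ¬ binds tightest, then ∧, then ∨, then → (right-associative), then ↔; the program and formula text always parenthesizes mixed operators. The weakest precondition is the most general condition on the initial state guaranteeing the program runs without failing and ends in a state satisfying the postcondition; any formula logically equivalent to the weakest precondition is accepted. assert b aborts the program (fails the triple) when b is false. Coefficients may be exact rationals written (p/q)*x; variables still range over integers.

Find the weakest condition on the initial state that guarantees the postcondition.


Working backward. After the program, the postcondition ¬((1/3)*u + acc ≥ -7) must hold; in canonical form it is ¬(acc + (1/3)*u ≥ -7).
Before u := acc - 6: ¬((4/3)*acc ≥ -5)
Before assert y + 7 ≤ -6: y ≤ -13 ∧ (¬((4/3)*acc ≥ -5))
Before y := y: y ≤ -13 ∧ (¬((4/3)*acc ≥ -5))
Before y := c + tot + 2: c + tot ≤ -15 ∧ (¬((4/3)*acc ≥ -5))
Answer: WP = c + tot ≤ -15 ∧ (¬((4/3)*acc ≥ -5))


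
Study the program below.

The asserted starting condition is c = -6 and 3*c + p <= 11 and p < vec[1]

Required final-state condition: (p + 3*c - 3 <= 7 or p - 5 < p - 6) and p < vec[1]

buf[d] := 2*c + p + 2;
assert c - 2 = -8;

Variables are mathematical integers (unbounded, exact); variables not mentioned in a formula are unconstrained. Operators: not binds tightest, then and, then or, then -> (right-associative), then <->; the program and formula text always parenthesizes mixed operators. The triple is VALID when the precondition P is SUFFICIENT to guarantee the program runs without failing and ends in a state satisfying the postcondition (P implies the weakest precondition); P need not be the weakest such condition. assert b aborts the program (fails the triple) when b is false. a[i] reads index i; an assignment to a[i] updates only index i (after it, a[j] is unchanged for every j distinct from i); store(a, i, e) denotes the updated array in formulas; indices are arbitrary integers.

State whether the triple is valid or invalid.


Working backward. After the program, the postcondition (p + 3*c - 3 <= 7 or p - 5 < p - 6) and p < vec[1] must hold; in canonical form it is 3*c + p <= 10 and p < vec[1].
Before assert c - 2 = -8: c = -6 and 3*c + p <= 10 and p < vec[1]
Before buf[d] := 2*c + p + 2: c = -6 and 3*c + p <= 10 and p < vec[1]
The weakest precondition is c = -6 and 3*c + p <= 10 and p < vec[1].
Check whether c = -6 and 3*c + p <= 11 and p < vec[1] implies it.
Countermodel: at the initial state c = -6, p = 29, vec = {[1] = 30, elsewhere 30}, the precondition holds but the weakest precondition fails.
Answer: invalid
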